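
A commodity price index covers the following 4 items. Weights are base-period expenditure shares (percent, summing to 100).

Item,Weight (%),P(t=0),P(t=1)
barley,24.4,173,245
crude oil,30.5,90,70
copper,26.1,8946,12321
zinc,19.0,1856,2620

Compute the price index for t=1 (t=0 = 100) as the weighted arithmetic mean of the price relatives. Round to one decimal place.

barley: 24.4 × (245/173) = 24.4 × 1.416185 = 34.5549
crude oil: 30.5 × (70/90) = 30.5 × 0.777778 = 23.7222
copper: 26.1 × (12321/8946) = 26.1 × 1.377264 = 35.9466
zinc: 19.0 × (2620/1856) = 19.0 × 1.411638 = 26.8211
Index = Σ wᵢ·(p₁ᵢ/p₀ᵢ) = 34.5549 + 23.7222 + 35.9466 + 26.8211 = 121.0448

121.0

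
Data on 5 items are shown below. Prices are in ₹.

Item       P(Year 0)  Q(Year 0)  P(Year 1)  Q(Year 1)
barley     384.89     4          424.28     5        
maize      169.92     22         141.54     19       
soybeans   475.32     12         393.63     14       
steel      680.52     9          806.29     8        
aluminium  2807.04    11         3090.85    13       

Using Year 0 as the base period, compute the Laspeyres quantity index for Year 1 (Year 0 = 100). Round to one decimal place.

112.0

Laspeyres quantity index uses base-period prices as weights.
ΣP(Year 0)·Q(Year 1) = 384.89×5 + 169.92×19 + 475.32×14 + 680.52×8 + 2807.04×13 = 1924.45 + 3228.48 + 6654.48 + 5444.16 + 36491.52 = 53743.09
ΣP(Year 0)·Q(Year 0) = 384.89×4 + 169.92×22 + 475.32×12 + 680.52×9 + 2807.04×11 = 1539.56 + 3738.24 + 5703.84 + 6124.68 + 30877.44 = 47983.76
Index = 53743.09 / 47983.76 × 100 = 112.0027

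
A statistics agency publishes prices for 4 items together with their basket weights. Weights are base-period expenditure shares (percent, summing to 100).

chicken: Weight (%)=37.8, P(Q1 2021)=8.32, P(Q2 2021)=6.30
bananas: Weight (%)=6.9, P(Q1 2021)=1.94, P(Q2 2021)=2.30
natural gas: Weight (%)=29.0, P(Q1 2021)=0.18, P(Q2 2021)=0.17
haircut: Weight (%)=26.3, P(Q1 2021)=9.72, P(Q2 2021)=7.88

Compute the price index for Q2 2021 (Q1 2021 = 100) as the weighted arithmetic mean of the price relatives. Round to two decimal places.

chicken: 37.8 × (6.30/8.32) = 37.8 × 0.757212 = 28.6226
bananas: 6.9 × (2.30/1.94) = 6.9 × 1.185567 = 8.1804
natural gas: 29.0 × (0.17/0.18) = 29.0 × 0.944444 = 27.3889
haircut: 26.3 × (7.88/9.72) = 26.3 × 0.810700 = 21.3214
Index = Σ wᵢ·(p₁ᵢ/p₀ᵢ) = 28.6226 + 8.1804 + 27.3889 + 21.3214 = 85.5133

85.51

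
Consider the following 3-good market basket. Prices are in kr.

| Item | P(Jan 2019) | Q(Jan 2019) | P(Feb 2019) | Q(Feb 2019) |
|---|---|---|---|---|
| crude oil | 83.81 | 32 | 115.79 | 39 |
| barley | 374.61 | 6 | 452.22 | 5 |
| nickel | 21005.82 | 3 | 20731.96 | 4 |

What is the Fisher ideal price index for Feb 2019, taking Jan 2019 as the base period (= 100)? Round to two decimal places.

Laspeyres component (base-period weights):
ΣP(Feb 2019)Q(Jan 2019) = 115.79×32 + 452.22×6 + 20731.96×3 = 3705.28 + 2713.32 + 62195.88 = 68614.48
ΣP(Jan 2019)Q(Jan 2019) = 83.81×32 + 374.61×6 + 21005.82×3 = 2681.92 + 2247.66 + 63017.46 = 67947.04
L = 68614.48 / 67947.04 × 100 = 100.9823
Paasche component (current-period weights):
ΣP(Feb 2019)Q(Feb 2019) = 115.79×39 + 452.22×5 + 20731.96×4 = 4515.81 + 2261.1 + 82927.84 = 89704.75
ΣP(Jan 2019)Q(Feb 2019) = 83.81×39 + 374.61×5 + 21005.82×4 = 3268.59 + 1873.05 + 84023.28 = 89164.92
P = 89704.75 / 89164.92 × 100 = 100.6054
Fisher = √(L × P) = √(100.9823 × 100.6054) = 100.7937

100.79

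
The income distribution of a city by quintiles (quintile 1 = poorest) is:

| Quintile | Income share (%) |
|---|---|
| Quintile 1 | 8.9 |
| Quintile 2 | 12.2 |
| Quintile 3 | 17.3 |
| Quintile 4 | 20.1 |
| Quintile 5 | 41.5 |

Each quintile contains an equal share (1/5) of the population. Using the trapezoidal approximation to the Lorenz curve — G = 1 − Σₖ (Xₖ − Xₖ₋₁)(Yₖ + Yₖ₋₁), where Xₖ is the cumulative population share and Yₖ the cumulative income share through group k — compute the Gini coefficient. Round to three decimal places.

0.292

Cumulative income shares Yₖ: 0.0890, 0.2110, 0.3840, 0.5850, 1.0000
Σ (Xₖ−Xₖ₋₁)(Yₖ+Yₖ₋₁) = (1/5)(0.0890+0.0000) + (1/5)(0.2110+0.0890) + (1/5)(0.3840+0.2110) + (1/5)(0.5850+0.3840) + (1/5)(1.0000+0.5850)
  = 0.0178 + 0.0600 + 0.1190 + 0.1938 + 0.3170 = 0.7076
G = 1 − 0.7076 = 0.2924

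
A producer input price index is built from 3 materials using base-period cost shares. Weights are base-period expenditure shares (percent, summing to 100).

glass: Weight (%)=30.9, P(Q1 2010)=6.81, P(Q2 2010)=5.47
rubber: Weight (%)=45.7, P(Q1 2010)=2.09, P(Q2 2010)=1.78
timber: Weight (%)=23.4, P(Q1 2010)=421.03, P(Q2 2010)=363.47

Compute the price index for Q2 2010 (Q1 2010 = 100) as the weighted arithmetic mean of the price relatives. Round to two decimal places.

glass: 30.9 × (5.47/6.81) = 30.9 × 0.803231 = 24.8198
rubber: 45.7 × (1.78/2.09) = 45.7 × 0.851675 = 38.9215
timber: 23.4 × (363.47/421.03) = 23.4 × 0.863288 = 20.2009
Index = Σ wᵢ·(p₁ᵢ/p₀ᵢ) = 24.8198 + 38.9215 + 20.2009 = 83.9423

83.94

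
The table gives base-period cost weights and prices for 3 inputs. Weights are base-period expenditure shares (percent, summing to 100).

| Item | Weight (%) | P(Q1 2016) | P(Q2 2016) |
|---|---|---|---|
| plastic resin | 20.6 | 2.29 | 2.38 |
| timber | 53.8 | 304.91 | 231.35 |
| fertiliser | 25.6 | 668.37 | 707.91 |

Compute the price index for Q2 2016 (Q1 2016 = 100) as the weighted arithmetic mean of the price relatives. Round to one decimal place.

plastic resin: 20.6 × (2.38/2.29) = 20.6 × 1.039301 = 21.4096
timber: 53.8 × (231.35/304.91) = 53.8 × 0.758748 = 40.8207
fertiliser: 25.6 × (707.91/668.37) = 25.6 × 1.059159 = 27.1145
Index = Σ wᵢ·(p₁ᵢ/p₀ᵢ) = 21.4096 + 40.8207 + 27.1145 = 89.3447

89.3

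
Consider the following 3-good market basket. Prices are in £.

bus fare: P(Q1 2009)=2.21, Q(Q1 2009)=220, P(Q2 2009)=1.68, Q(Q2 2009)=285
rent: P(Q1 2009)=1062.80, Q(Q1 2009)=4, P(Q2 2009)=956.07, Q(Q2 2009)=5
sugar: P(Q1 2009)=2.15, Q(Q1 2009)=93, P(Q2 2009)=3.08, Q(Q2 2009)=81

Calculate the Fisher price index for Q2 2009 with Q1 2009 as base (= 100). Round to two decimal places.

Laspeyres component (base-period weights):
ΣP(Q2 2009)Q(Q1 2009) = 1.68×220 + 956.07×4 + 3.08×93 = 369.6 + 3824.28 + 286.44 = 4480.32
ΣP(Q1 2009)Q(Q1 2009) = 2.21×220 + 1062.80×4 + 2.15×93 = 486.2 + 4251.2 + 199.95 = 4937.35
L = 4480.32 / 4937.35 × 100 = 90.7434
Paasche component (current-period weights):
ΣP(Q2 2009)Q(Q2 2009) = 1.68×285 + 956.07×5 + 3.08×81 = 478.8 + 4780.35 + 249.48 = 5508.63
ΣP(Q1 2009)Q(Q2 2009) = 2.21×285 + 1062.80×5 + 2.15×81 = 629.85 + 5314 + 174.15 = 6118
P = 5508.63 / 6118 × 100 = 90.0397
Fisher = √(L × P) = √(90.7434 × 90.0397) = 90.3909

90.39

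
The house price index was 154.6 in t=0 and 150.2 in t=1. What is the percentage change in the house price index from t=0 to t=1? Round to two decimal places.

Change = (150.2 − 154.6) / 154.6 × 100
       = -4.4 / 154.6 × 100 = -2.8461%

-2.85%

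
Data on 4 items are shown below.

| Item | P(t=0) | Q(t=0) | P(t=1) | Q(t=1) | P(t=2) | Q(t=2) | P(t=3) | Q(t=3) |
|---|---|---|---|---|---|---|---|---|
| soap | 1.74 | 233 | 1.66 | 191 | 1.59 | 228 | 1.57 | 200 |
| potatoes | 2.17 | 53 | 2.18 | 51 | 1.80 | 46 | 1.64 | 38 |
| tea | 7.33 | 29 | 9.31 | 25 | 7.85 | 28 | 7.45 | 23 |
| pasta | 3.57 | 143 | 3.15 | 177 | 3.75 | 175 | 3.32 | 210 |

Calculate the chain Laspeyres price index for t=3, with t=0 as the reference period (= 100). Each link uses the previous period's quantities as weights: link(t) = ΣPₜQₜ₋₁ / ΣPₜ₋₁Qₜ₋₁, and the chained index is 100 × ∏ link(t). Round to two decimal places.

Link t=0→t=1:
ΣP(t=1)Q(t=0) = 1.66×233 + 2.18×53 + 9.31×29 + 3.15×143 = 386.78 + 115.54 + 269.99 + 450.45 = 1222.76
ΣP(t=0)Q(t=0) = 1.74×233 + 2.17×53 + 7.33×29 + 3.57×143 = 405.42 + 115.01 + 212.57 + 510.51 = 1243.51
link = 1222.76/1243.51 = 0.983313
Link t=1→t=2:
ΣP(t=2)Q(t=1) = 1.59×191 + 1.80×51 + 7.85×25 + 3.75×177 = 303.69 + 91.8 + 196.25 + 663.75 = 1255.49
ΣP(t=1)Q(t=1) = 1.66×191 + 2.18×51 + 9.31×25 + 3.15×177 = 317.06 + 111.18 + 232.75 + 557.55 = 1218.54
link = 1255.49/1218.54 = 1.030323
Link t=2→t=3:
ΣP(t=3)Q(t=2) = 1.57×228 + 1.64×46 + 7.45×28 + 3.32×175 = 357.96 + 75.44 + 208.6 + 581 = 1223
ΣP(t=2)Q(t=2) = 1.59×228 + 1.80×46 + 7.85×28 + 3.75×175 = 362.52 + 82.8 + 219.8 + 656.25 = 1321.37
link = 1223/1321.37 = 0.925555
Chained index = 100 × 0.983313 × 1.030323 × 0.925555 = 93.7708

93.77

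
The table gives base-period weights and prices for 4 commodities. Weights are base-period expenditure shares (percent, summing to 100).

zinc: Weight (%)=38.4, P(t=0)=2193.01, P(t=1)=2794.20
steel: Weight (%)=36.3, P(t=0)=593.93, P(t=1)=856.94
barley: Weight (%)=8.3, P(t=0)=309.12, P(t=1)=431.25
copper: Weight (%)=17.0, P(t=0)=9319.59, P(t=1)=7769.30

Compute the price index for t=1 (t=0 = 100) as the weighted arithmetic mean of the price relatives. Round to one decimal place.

127.1

zinc: 38.4 × (2794.20/2193.01) = 38.4 × 1.274139 = 48.9269
steel: 36.3 × (856.94/593.93) = 36.3 × 1.442830 = 52.3747
barley: 8.3 × (431.25/309.12) = 8.3 × 1.395089 = 11.5792
copper: 17.0 × (7769.30/9319.59) = 17.0 × 0.833653 = 14.1721
Index = Σ wᵢ·(p₁ᵢ/p₀ᵢ) = 48.9269 + 52.3747 + 11.5792 + 14.1721 = 127.0530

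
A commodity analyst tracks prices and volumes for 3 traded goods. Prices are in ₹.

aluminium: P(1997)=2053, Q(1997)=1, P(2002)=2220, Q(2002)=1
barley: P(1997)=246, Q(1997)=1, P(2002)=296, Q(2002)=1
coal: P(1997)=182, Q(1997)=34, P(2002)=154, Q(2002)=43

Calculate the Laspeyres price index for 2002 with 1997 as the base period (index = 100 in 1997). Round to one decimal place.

Laspeyres price index uses base-period quantities as weights.
ΣP(2002)·Q(1997) = 2220×1 + 296×1 + 154×34 = 2220 + 296 + 5236 = 7752
ΣP(1997)·Q(1997) = 2053×1 + 246×1 + 182×34 = 2053 + 246 + 6188 = 8487
Index = 7752 / 8487 × 100 = 91.3397

91.3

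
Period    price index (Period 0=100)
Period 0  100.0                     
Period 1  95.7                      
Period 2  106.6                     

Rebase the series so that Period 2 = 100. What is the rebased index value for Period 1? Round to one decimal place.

Rebased(Period 1) = 95.7 / 106.6 × 100 = 89.7749

89.8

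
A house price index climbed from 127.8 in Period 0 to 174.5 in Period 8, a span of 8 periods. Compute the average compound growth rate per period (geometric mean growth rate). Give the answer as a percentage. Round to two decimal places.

3.97%

Growth factor = (174.5/127.8)^(1/8) = (1.365415)^(1/8) = 1.039700
Growth rate = 1.039700 − 1 = 0.039700 = 3.9700%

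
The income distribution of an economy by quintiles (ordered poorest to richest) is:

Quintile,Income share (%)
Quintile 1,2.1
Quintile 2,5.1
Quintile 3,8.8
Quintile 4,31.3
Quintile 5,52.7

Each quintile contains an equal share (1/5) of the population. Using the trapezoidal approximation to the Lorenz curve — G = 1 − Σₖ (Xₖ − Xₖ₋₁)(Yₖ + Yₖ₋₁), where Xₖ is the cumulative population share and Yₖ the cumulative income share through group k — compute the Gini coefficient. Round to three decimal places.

0.510

Cumulative income shares Yₖ: 0.0210, 0.0720, 0.1600, 0.4730, 1.0000
Σ (Xₖ−Xₖ₋₁)(Yₖ+Yₖ₋₁) = (1/5)(0.0210+0.0000) + (1/5)(0.0720+0.0210) + (1/5)(0.1600+0.0720) + (1/5)(0.4730+0.1600) + (1/5)(1.0000+0.4730)
  = 0.0042 + 0.0186 + 0.0464 + 0.1266 + 0.2946 = 0.4904
G = 1 − 0.4904 = 0.5096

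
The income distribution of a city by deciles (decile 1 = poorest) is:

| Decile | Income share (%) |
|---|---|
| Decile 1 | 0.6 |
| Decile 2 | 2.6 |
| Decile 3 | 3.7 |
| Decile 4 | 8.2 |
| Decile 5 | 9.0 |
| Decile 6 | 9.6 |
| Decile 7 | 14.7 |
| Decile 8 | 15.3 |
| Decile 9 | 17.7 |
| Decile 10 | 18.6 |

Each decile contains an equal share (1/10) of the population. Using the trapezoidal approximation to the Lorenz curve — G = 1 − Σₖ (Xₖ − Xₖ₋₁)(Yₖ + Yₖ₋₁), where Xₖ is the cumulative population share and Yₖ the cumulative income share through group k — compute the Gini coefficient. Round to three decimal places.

0.346

Cumulative income shares Yₖ: 0.0060, 0.0320, 0.0690, 0.1510, 0.2410, 0.3370, 0.4840, 0.6370, 0.8140, 1.0000
Σ (Xₖ−Xₖ₋₁)(Yₖ+Yₖ₋₁) = (1/10)(0.0060+0.0000) + (1/10)(0.0320+0.0060) + (1/10)(0.0690+0.0320) + (1/10)(0.1510+0.0690) + (1/10)(0.2410+0.1510) + (1/10)(0.3370+0.2410) + (1/10)(0.4840+0.3370) + (1/10)(0.6370+0.4840) + (1/10)(0.8140+0.6370) + (1/10)(1.0000+0.8140)
  = 0.0006 + 0.0038 + 0.0101 + 0.0220 + 0.0392 + 0.0578 + 0.0821 + 0.1121 + 0.1451 + 0.1814 = 0.6542
G = 1 − 0.6542 = 0.3458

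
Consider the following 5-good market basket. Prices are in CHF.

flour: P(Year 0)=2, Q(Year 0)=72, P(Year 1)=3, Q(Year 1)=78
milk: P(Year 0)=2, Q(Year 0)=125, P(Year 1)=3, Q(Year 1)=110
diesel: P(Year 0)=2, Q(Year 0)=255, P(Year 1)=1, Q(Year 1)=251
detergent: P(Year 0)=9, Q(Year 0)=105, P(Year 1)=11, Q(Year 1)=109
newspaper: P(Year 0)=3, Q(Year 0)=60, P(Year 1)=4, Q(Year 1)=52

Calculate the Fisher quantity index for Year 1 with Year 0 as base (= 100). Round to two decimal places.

99.23

Laspeyres component (base-period weights):
ΣP(Year 0)Q(Year 1) = 2×78 + 2×110 + 2×251 + 9×109 + 3×52 = 156 + 220 + 502 + 981 + 156 = 2015
ΣP(Year 0)Q(Year 0) = 2×72 + 2×125 + 2×255 + 9×105 + 3×60 = 144 + 250 + 510 + 945 + 180 = 2029
L = 2015 / 2029 × 100 = 99.3100
Paasche component (current-period weights):
ΣP(Year 1)Q(Year 1) = 3×78 + 3×110 + 1×251 + 11×109 + 4×52 = 234 + 330 + 251 + 1199 + 208 = 2222
ΣP(Year 1)Q(Year 0) = 3×72 + 3×125 + 1×255 + 11×105 + 4×60 = 216 + 375 + 255 + 1155 + 240 = 2241
P = 2222 / 2241 × 100 = 99.1522
Fisher = √(L × P) = √(99.3100 × 99.1522) = 99.2311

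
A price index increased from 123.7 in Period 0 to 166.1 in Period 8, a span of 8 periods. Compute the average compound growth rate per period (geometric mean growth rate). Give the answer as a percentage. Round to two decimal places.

3.75%

Growth factor = (166.1/123.7)^(1/8) = (1.342765)^(1/8) = 1.037528
Growth rate = 1.037528 − 1 = 0.037528 = 3.7528%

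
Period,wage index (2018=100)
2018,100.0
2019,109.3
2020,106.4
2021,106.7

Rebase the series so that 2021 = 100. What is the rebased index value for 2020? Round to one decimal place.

99.7

Rebased(2020) = 106.4 / 106.7 × 100 = 99.7188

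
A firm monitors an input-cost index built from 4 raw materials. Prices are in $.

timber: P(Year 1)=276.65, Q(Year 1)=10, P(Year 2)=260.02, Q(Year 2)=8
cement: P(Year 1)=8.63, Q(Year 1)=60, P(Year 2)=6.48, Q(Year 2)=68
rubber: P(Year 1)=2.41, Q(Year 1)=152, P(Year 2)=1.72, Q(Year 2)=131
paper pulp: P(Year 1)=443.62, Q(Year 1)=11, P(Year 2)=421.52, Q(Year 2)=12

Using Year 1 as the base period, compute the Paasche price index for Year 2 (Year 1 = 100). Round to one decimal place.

Paasche price index uses current-period quantities as weights.
ΣP(Year 2)·Q(Year 2) = 260.02×8 + 6.48×68 + 1.72×131 + 421.52×12 = 2080.16 + 440.64 + 225.32 + 5058.24 = 7804.36
ΣP(Year 1)·Q(Year 2) = 276.65×8 + 8.63×68 + 2.41×131 + 443.62×12 = 2213.2 + 586.84 + 315.71 + 5323.44 = 8439.19
Index = 7804.36 / 8439.19 × 100 = 92.4776

92.5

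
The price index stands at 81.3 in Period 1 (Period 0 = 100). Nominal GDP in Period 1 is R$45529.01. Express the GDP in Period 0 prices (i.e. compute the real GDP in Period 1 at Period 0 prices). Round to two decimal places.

Real = Nominal ÷ (Index/100) = 45529.01 ÷ (81.3/100)
     = 45529.01 ÷ 0.813 = 56001.2423

56001.24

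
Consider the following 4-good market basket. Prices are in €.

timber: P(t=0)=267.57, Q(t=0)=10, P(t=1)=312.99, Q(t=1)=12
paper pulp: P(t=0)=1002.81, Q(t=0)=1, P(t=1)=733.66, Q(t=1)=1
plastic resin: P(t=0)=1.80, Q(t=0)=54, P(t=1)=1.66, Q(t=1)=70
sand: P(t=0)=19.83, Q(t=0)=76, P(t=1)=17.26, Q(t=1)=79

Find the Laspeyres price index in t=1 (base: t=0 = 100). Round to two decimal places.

99.66

Laspeyres price index uses base-period quantities as weights.
ΣP(t=1)·Q(t=0) = 312.99×10 + 733.66×1 + 1.66×54 + 17.26×76 = 3129.9 + 733.66 + 89.64 + 1311.76 = 5264.96
ΣP(t=0)·Q(t=0) = 267.57×10 + 1002.81×1 + 1.80×54 + 19.83×76 = 2675.7 + 1002.81 + 97.2 + 1507.08 = 5282.79
Index = 5264.96 / 5282.79 × 100 = 99.6625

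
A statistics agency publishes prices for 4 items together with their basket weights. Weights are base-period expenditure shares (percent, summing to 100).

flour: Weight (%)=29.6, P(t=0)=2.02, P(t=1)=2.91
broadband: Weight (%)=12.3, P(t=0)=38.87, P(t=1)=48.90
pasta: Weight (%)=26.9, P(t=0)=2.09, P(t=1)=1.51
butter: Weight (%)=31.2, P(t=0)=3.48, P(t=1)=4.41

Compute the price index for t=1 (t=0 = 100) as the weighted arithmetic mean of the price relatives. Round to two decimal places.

flour: 29.6 × (2.91/2.02) = 29.6 × 1.440594 = 42.6416
broadband: 12.3 × (48.90/38.87) = 12.3 × 1.258040 = 15.4739
pasta: 26.9 × (1.51/2.09) = 26.9 × 0.722488 = 19.4349
butter: 31.2 × (4.41/3.48) = 31.2 × 1.267241 = 39.5379
Index = Σ wᵢ·(p₁ᵢ/p₀ᵢ) = 42.6416 + 15.4739 + 19.4349 + 39.5379 = 117.0883

117.09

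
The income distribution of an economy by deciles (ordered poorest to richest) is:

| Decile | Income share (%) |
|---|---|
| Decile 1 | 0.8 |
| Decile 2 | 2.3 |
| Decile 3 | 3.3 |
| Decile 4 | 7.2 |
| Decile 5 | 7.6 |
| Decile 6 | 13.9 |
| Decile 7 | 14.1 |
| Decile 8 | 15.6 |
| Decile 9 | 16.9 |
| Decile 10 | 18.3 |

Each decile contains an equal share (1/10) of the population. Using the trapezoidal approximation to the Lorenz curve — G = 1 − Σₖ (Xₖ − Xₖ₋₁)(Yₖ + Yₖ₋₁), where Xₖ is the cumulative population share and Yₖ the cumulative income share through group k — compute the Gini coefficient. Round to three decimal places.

0.348

Cumulative income shares Yₖ: 0.0080, 0.0310, 0.0640, 0.1360, 0.2120, 0.3510, 0.4920, 0.6480, 0.8170, 1.0000
Σ (Xₖ−Xₖ₋₁)(Yₖ+Yₖ₋₁) = (1/10)(0.0080+0.0000) + (1/10)(0.0310+0.0080) + (1/10)(0.0640+0.0310) + (1/10)(0.1360+0.0640) + (1/10)(0.2120+0.1360) + (1/10)(0.3510+0.2120) + (1/10)(0.4920+0.3510) + (1/10)(0.6480+0.4920) + (1/10)(0.8170+0.6480) + (1/10)(1.0000+0.8170)
  = 0.0008 + 0.0039 + 0.0095 + 0.0200 + 0.0348 + 0.0563 + 0.0843 + 0.1140 + 0.1465 + 0.1817 = 0.6518
G = 1 − 0.6518 = 0.3482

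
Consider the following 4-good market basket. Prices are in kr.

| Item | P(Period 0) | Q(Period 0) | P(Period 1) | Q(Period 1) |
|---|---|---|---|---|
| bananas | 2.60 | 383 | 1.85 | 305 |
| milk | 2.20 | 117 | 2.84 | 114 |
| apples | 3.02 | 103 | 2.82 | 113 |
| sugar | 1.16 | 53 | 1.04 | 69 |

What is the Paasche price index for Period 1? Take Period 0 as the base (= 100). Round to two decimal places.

Paasche price index uses current-period quantities as weights.
ΣP(Period 1)·Q(Period 1) = 1.85×305 + 2.84×114 + 2.82×113 + 1.04×69 = 564.25 + 323.76 + 318.66 + 71.76 = 1278.43
ΣP(Period 0)·Q(Period 1) = 2.60×305 + 2.20×114 + 3.02×113 + 1.16×69 = 793 + 250.8 + 341.26 + 80.04 = 1465.1
Index = 1278.43 / 1465.1 × 100 = 87.2589

87.26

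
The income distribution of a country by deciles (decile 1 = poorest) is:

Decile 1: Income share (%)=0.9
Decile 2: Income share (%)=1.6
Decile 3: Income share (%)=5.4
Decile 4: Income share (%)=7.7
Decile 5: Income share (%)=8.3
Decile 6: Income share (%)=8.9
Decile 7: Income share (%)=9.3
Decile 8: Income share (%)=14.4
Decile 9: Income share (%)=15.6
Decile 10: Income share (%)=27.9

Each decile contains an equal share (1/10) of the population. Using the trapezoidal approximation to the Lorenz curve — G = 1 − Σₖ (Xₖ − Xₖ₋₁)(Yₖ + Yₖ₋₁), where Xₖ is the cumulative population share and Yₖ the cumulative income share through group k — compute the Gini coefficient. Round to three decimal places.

0.391

Cumulative income shares Yₖ: 0.0090, 0.0250, 0.0790, 0.1560, 0.2390, 0.3280, 0.4210, 0.5650, 0.7210, 1.0000
Σ (Xₖ−Xₖ₋₁)(Yₖ+Yₖ₋₁) = (1/10)(0.0090+0.0000) + (1/10)(0.0250+0.0090) + (1/10)(0.0790+0.0250) + (1/10)(0.1560+0.0790) + (1/10)(0.2390+0.1560) + (1/10)(0.3280+0.2390) + (1/10)(0.4210+0.3280) + (1/10)(0.5650+0.4210) + (1/10)(0.7210+0.5650) + (1/10)(1.0000+0.7210)
  = 0.0009 + 0.0034 + 0.0104 + 0.0235 + 0.0395 + 0.0567 + 0.0749 + 0.0986 + 0.1286 + 0.1721 = 0.6086
G = 1 − 0.6086 = 0.3914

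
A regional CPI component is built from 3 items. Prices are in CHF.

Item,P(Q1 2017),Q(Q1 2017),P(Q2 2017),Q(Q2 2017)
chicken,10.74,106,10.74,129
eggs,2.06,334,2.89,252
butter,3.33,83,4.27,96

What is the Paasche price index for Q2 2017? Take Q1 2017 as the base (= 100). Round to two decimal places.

Paasche price index uses current-period quantities as weights.
ΣP(Q2 2017)·Q(Q2 2017) = 10.74×129 + 2.89×252 + 4.27×96 = 1385.46 + 728.28 + 409.92 = 2523.66
ΣP(Q1 2017)·Q(Q2 2017) = 10.74×129 + 2.06×252 + 3.33×96 = 1385.46 + 519.12 + 319.68 = 2224.26
Index = 2523.66 / 2224.26 × 100 = 113.4607

113.46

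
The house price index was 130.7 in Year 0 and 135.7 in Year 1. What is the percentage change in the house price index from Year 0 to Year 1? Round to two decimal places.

3.83%

Change = (135.7 − 130.7) / 130.7 × 100
       = 5.0 / 130.7 × 100 = 3.8256%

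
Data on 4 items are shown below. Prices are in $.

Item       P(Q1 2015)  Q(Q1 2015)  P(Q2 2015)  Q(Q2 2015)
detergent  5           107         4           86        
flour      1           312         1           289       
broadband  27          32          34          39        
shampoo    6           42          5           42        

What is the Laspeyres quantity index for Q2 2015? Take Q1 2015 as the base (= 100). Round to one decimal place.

Laspeyres quantity index uses base-period prices as weights.
ΣP(Q1 2015)·Q(Q2 2015) = 5×86 + 1×289 + 27×39 + 6×42 = 430 + 289 + 1053 + 252 = 2024
ΣP(Q1 2015)·Q(Q1 2015) = 5×107 + 1×312 + 27×32 + 6×42 = 535 + 312 + 864 + 252 = 1963
Index = 2024 / 1963 × 100 = 103.1075

103.1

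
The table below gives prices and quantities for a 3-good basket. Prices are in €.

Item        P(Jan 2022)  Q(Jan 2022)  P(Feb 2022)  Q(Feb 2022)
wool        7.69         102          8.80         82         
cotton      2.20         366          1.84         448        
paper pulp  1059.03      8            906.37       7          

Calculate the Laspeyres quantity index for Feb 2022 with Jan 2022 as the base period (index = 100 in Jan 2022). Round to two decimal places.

89.74

Laspeyres quantity index uses base-period prices as weights.
ΣP(Jan 2022)·Q(Feb 2022) = 7.69×82 + 2.20×448 + 1059.03×7 = 630.58 + 985.6 + 7413.21 = 9029.39
ΣP(Jan 2022)·Q(Jan 2022) = 7.69×102 + 2.20×366 + 1059.03×8 = 784.38 + 805.2 + 8472.24 = 10061.82
Index = 9029.39 / 10061.82 × 100 = 89.7391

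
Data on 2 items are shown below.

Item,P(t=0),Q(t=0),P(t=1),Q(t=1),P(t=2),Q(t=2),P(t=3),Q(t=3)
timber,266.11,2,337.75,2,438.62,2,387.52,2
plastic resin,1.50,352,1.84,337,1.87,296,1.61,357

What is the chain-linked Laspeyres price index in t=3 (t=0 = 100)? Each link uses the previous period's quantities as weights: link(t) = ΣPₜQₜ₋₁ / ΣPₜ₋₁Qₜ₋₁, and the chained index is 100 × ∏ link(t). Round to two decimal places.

Link t=0→t=1:
ΣP(t=1)Q(t=0) = 337.75×2 + 1.84×352 = 675.5 + 647.68 = 1323.18
ΣP(t=0)Q(t=0) = 266.11×2 + 1.50×352 = 532.22 + 528 = 1060.22
link = 1323.18/1060.22 = 1.248024
Link t=1→t=2:
ΣP(t=2)Q(t=1) = 438.62×2 + 1.87×337 = 877.24 + 630.19 = 1507.43
ΣP(t=1)Q(t=1) = 337.75×2 + 1.84×337 = 675.5 + 620.08 = 1295.58
link = 1507.43/1295.58 = 1.163517
Link t=2→t=3:
ΣP(t=3)Q(t=2) = 387.52×2 + 1.61×296 = 775.04 + 476.56 = 1251.6
ΣP(t=2)Q(t=2) = 438.62×2 + 1.87×296 = 877.24 + 553.52 = 1430.76
link = 1251.6/1430.76 = 0.874780
Chained index = 100 × 1.248024 × 1.163517 × 0.874780 = 127.0266

127.03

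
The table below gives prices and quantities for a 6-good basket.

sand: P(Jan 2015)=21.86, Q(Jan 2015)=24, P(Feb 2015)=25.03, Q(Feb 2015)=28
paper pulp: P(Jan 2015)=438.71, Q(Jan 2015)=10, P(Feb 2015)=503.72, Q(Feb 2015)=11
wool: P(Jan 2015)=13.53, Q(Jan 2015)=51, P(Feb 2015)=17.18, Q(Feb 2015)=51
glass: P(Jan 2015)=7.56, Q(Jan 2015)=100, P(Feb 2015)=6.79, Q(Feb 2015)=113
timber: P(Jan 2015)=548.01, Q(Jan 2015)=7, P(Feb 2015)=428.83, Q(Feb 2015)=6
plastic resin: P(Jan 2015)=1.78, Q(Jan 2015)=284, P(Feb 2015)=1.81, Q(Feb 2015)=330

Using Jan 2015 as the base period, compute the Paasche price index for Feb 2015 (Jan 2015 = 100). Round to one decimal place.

101.8

Paasche price index uses current-period quantities as weights.
ΣP(Feb 2015)·Q(Feb 2015) = 25.03×28 + 503.72×11 + 17.18×51 + 6.79×113 + 428.83×6 + 1.81×330 = 700.84 + 5540.92 + 876.18 + 767.27 + 2572.98 + 597.3 = 11055.49
ΣP(Jan 2015)·Q(Feb 2015) = 21.86×28 + 438.71×11 + 13.53×51 + 7.56×113 + 548.01×6 + 1.78×330 = 612.08 + 4825.81 + 690.03 + 854.28 + 3288.06 + 587.4 = 10857.66
Index = 11055.49 / 10857.66 × 100 = 101.8220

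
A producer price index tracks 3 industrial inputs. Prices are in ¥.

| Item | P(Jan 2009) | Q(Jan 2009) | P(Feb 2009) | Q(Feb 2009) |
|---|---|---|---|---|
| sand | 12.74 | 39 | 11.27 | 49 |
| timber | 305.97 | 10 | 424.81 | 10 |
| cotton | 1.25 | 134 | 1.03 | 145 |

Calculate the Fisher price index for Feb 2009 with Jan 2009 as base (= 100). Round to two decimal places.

Laspeyres component (base-period weights):
ΣP(Feb 2009)Q(Jan 2009) = 11.27×39 + 424.81×10 + 1.03×134 = 439.53 + 4248.1 + 138.02 = 4825.65
ΣP(Jan 2009)Q(Jan 2009) = 12.74×39 + 305.97×10 + 1.25×134 = 496.86 + 3059.7 + 167.5 = 3724.06
L = 4825.65 / 3724.06 × 100 = 129.5804
Paasche component (current-period weights):
ΣP(Feb 2009)Q(Feb 2009) = 11.27×49 + 424.81×10 + 1.03×145 = 552.23 + 4248.1 + 149.35 = 4949.68
ΣP(Jan 2009)Q(Feb 2009) = 12.74×49 + 305.97×10 + 1.25×145 = 624.26 + 3059.7 + 181.25 = 3865.21
P = 4949.68 / 3865.21 × 100 = 128.0572
Fisher = √(L × P) = √(129.5804 × 128.0572) = 128.8165

128.82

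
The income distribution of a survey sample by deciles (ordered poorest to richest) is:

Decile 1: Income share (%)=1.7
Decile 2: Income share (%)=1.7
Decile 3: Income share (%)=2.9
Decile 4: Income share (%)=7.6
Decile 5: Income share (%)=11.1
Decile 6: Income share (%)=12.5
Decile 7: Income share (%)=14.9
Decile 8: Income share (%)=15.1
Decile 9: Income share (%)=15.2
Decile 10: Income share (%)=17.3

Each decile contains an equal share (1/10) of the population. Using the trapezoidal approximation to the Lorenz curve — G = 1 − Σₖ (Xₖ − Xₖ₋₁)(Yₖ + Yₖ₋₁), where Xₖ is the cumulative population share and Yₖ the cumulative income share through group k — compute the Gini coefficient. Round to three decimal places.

Cumulative income shares Yₖ: 0.0170, 0.0340, 0.0630, 0.1390, 0.2500, 0.3750, 0.5240, 0.6750, 0.8270, 1.0000
Σ (Xₖ−Xₖ₋₁)(Yₖ+Yₖ₋₁) = (1/10)(0.0170+0.0000) + (1/10)(0.0340+0.0170) + (1/10)(0.0630+0.0340) + (1/10)(0.1390+0.0630) + (1/10)(0.2500+0.1390) + (1/10)(0.3750+0.2500) + (1/10)(0.5240+0.3750) + (1/10)(0.6750+0.5240) + (1/10)(0.8270+0.6750) + (1/10)(1.0000+0.8270)
  = 0.0017 + 0.0051 + 0.0097 + 0.0202 + 0.0389 + 0.0625 + 0.0899 + 0.1199 + 0.1502 + 0.1827 = 0.6808
G = 1 − 0.6808 = 0.3192

0.319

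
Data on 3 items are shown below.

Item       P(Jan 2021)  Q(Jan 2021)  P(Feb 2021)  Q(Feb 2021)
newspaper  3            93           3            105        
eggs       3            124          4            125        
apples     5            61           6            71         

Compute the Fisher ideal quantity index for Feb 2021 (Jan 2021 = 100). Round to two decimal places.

109.04

Laspeyres component (base-period weights):
ΣP(Jan 2021)Q(Feb 2021) = 3×105 + 3×125 + 5×71 = 315 + 375 + 355 = 1045
ΣP(Jan 2021)Q(Jan 2021) = 3×93 + 3×124 + 5×61 = 279 + 372 + 305 = 956
L = 1045 / 956 × 100 = 109.3096
Paasche component (current-period weights):
ΣP(Feb 2021)Q(Feb 2021) = 3×105 + 4×125 + 6×71 = 315 + 500 + 426 = 1241
ΣP(Feb 2021)Q(Jan 2021) = 3×93 + 4×124 + 6×61 = 279 + 496 + 366 = 1141
P = 1241 / 1141 × 100 = 108.7642
Fisher = √(L × P) = √(109.3096 × 108.7642) = 109.0366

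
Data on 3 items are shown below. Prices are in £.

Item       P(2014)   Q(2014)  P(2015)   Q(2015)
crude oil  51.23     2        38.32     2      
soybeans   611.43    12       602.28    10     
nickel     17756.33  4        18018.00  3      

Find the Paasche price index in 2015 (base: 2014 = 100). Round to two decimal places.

Paasche price index uses current-period quantities as weights.
ΣP(2015)·Q(2015) = 38.32×2 + 602.28×10 + 18018.00×3 = 76.64 + 6022.8 + 54054 = 60153.44
ΣP(2014)·Q(2015) = 51.23×2 + 611.43×10 + 17756.33×3 = 102.46 + 6114.3 + 53268.99 = 59485.75
Index = 60153.44 / 59485.75 × 100 = 101.1224

101.12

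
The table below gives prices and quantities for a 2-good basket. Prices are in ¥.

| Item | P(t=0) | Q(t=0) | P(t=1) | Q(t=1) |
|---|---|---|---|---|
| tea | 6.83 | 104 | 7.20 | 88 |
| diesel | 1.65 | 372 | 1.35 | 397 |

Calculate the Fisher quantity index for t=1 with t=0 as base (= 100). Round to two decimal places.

94.17

Laspeyres component (base-period weights):
ΣP(t=0)Q(t=1) = 6.83×88 + 1.65×397 = 601.04 + 655.05 = 1256.09
ΣP(t=0)Q(t=0) = 6.83×104 + 1.65×372 = 710.32 + 613.8 = 1324.12
L = 1256.09 / 1324.12 × 100 = 94.8622
Paasche component (current-period weights):
ΣP(t=1)Q(t=1) = 7.20×88 + 1.35×397 = 633.6 + 535.95 = 1169.55
ΣP(t=1)Q(t=0) = 7.20×104 + 1.35×372 = 748.8 + 502.2 = 1251
P = 1169.55 / 1251 × 100 = 93.4892
Fisher = √(L × P) = √(94.8622 × 93.4892) = 94.1732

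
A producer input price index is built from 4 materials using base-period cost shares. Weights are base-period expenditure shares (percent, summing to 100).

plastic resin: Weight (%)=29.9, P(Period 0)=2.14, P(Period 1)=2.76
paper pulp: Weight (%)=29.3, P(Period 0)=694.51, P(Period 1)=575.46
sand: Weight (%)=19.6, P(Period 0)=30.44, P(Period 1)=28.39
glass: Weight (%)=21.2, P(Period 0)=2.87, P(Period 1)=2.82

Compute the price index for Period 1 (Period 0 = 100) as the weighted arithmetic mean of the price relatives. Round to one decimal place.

102.0

plastic resin: 29.9 × (2.76/2.14) = 29.9 × 1.289720 = 38.5626
paper pulp: 29.3 × (575.46/694.51) = 29.3 × 0.828584 = 24.2775
sand: 19.6 × (28.39/30.44) = 19.6 × 0.932654 = 18.2800
glass: 21.2 × (2.82/2.87) = 21.2 × 0.982578 = 20.8307
Index = Σ wᵢ·(p₁ᵢ/p₀ᵢ) = 38.5626 + 24.2775 + 18.2800 + 20.8307 = 101.9508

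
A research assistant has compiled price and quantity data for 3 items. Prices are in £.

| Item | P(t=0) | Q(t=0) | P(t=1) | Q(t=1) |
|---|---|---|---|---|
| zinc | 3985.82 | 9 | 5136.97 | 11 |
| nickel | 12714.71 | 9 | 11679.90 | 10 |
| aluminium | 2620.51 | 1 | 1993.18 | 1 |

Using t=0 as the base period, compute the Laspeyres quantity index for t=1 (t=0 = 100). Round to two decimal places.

113.53

Laspeyres quantity index uses base-period prices as weights.
ΣP(t=0)·Q(t=1) = 3985.82×11 + 12714.71×10 + 2620.51×1 = 43844.02 + 127147.1 + 2620.51 = 173611.63
ΣP(t=0)·Q(t=0) = 3985.82×9 + 12714.71×9 + 2620.51×1 = 35872.38 + 114432.39 + 2620.51 = 152925.28
Index = 173611.63 / 152925.28 × 100 = 113.5271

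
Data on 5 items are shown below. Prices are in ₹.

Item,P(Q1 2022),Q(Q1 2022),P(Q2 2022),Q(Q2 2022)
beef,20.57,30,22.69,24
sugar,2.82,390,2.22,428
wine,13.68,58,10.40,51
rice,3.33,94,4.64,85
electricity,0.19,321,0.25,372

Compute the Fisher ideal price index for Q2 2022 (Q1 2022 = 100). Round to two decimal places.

91.86

Laspeyres component (base-period weights):
ΣP(Q2 2022)Q(Q1 2022) = 22.69×30 + 2.22×390 + 10.40×58 + 4.64×94 + 0.25×321 = 680.7 + 865.8 + 603.2 + 436.16 + 80.25 = 2666.11
ΣP(Q1 2022)Q(Q1 2022) = 20.57×30 + 2.82×390 + 13.68×58 + 3.33×94 + 0.19×321 = 617.1 + 1099.8 + 793.44 + 313.02 + 60.99 = 2884.35
L = 2666.11 / 2884.35 × 100 = 92.4337
Paasche component (current-period weights):
ΣP(Q2 2022)Q(Q2 2022) = 22.69×24 + 2.22×428 + 10.40×51 + 4.64×85 + 0.25×372 = 544.56 + 950.16 + 530.4 + 394.4 + 93 = 2512.52
ΣP(Q1 2022)Q(Q2 2022) = 20.57×24 + 2.82×428 + 13.68×51 + 3.33×85 + 0.19×372 = 493.68 + 1206.96 + 697.68 + 283.05 + 70.68 = 2752.05
P = 2512.52 / 2752.05 × 100 = 91.2963
Fisher = √(L × P) = √(92.4337 × 91.2963) = 91.8632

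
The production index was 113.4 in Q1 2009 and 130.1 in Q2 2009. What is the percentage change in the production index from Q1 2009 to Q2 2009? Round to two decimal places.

Change = (130.1 − 113.4) / 113.4 × 100
       = 16.7 / 113.4 × 100 = 14.7266%

14.73%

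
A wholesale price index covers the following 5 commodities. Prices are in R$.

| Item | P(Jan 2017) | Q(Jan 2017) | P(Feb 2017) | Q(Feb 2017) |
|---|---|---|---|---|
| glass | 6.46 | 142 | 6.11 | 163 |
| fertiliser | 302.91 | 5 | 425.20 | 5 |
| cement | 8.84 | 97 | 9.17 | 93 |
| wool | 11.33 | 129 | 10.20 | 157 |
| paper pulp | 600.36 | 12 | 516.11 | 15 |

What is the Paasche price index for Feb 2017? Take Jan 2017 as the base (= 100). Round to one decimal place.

94.0

Paasche price index uses current-period quantities as weights.
ΣP(Feb 2017)·Q(Feb 2017) = 6.11×163 + 425.20×5 + 9.17×93 + 10.20×157 + 516.11×15 = 995.93 + 2126 + 852.81 + 1601.4 + 7741.65 = 13317.79
ΣP(Jan 2017)·Q(Feb 2017) = 6.46×163 + 302.91×5 + 8.84×93 + 11.33×157 + 600.36×15 = 1052.98 + 1514.55 + 822.12 + 1778.81 + 9005.4 = 14173.86
Index = 13317.79 / 14173.86 × 100 = 93.9602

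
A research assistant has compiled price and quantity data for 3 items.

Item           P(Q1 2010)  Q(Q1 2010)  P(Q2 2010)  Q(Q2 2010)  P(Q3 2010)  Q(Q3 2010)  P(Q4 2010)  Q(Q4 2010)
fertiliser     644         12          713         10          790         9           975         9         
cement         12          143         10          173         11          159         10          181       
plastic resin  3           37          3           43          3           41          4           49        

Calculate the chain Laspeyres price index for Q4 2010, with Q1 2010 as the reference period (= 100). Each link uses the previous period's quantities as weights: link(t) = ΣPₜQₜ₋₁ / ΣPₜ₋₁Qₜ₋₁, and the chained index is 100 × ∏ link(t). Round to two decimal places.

136.87

Link Q1 2010→Q2 2010:
ΣP(Q2 2010)Q(Q1 2010) = 713×12 + 10×143 + 3×37 = 8556 + 1430 + 111 = 10097
ΣP(Q1 2010)Q(Q1 2010) = 644×12 + 12×143 + 3×37 = 7728 + 1716 + 111 = 9555
link = 10097/9555 = 1.056724
Link Q2 2010→Q3 2010:
ΣP(Q3 2010)Q(Q2 2010) = 790×10 + 11×173 + 3×43 = 7900 + 1903 + 129 = 9932
ΣP(Q2 2010)Q(Q2 2010) = 713×10 + 10×173 + 3×43 = 7130 + 1730 + 129 = 8989
link = 9932/8989 = 1.104906
Link Q3 2010→Q4 2010:
ΣP(Q4 2010)Q(Q3 2010) = 975×9 + 10×159 + 4×41 = 8775 + 1590 + 164 = 10529
ΣP(Q3 2010)Q(Q3 2010) = 790×9 + 11×159 + 3×41 = 7110 + 1749 + 123 = 8982
link = 10529/8982 = 1.172233
Chained index = 100 × 1.056724 × 1.104906 × 1.172233 = 136.8677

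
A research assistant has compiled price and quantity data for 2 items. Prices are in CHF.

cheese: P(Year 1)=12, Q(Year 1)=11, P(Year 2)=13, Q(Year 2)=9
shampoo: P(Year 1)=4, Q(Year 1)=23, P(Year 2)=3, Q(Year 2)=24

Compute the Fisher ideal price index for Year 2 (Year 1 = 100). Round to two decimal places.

93.64

Laspeyres component (base-period weights):
ΣP(Year 2)Q(Year 1) = 13×11 + 3×23 = 143 + 69 = 212
ΣP(Year 1)Q(Year 1) = 12×11 + 4×23 = 132 + 92 = 224
L = 212 / 224 × 100 = 94.6429
Paasche component (current-period weights):
ΣP(Year 2)Q(Year 2) = 13×9 + 3×24 = 117 + 72 = 189
ΣP(Year 1)Q(Year 2) = 12×9 + 4×24 = 108 + 96 = 204
P = 189 / 204 × 100 = 92.6471
Fisher = √(L × P) = √(94.6429 × 92.6471) = 93.6396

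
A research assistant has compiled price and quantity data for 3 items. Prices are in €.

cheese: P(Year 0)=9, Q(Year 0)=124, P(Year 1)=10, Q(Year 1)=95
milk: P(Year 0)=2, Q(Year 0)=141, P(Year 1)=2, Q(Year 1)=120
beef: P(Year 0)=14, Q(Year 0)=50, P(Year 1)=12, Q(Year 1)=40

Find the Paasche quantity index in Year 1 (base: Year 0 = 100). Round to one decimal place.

Paasche quantity index uses current-period prices as weights.
ΣP(Year 1)·Q(Year 1) = 10×95 + 2×120 + 12×40 = 950 + 240 + 480 = 1670
ΣP(Year 1)·Q(Year 0) = 10×124 + 2×141 + 12×50 = 1240 + 282 + 600 = 2122
Index = 1670 / 2122 × 100 = 78.6993

78.7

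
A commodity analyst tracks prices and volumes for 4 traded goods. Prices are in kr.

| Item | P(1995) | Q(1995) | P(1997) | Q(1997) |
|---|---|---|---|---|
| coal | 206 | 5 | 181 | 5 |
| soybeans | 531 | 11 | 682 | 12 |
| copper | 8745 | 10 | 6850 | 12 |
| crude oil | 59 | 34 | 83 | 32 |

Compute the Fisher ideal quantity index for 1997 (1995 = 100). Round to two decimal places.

Laspeyres component (base-period weights):
ΣP(1995)Q(1997) = 206×5 + 531×12 + 8745×12 + 59×32 = 1030 + 6372 + 104940 + 1888 = 114230
ΣP(1995)Q(1995) = 206×5 + 531×11 + 8745×10 + 59×34 = 1030 + 5841 + 87450 + 2006 = 96327
L = 114230 / 96327 × 100 = 118.5857
Paasche component (current-period weights):
ΣP(1997)Q(1997) = 181×5 + 682×12 + 6850×12 + 83×32 = 905 + 8184 + 82200 + 2656 = 93945
ΣP(1997)Q(1995) = 181×5 + 682×11 + 6850×10 + 83×34 = 905 + 7502 + 68500 + 2822 = 79729
P = 93945 / 79729 × 100 = 117.8304
Fisher = √(L × P) = √(118.5857 × 117.8304) = 118.2074

118.21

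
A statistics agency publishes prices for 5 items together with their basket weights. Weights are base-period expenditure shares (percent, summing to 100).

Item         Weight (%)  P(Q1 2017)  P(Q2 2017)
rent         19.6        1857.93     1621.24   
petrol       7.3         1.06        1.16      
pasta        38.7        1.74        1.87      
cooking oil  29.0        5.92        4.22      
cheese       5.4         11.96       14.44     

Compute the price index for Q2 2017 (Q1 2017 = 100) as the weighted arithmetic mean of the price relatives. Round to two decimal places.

93.88

rent: 19.6 × (1621.24/1857.93) = 19.6 × 0.872606 = 17.1031
petrol: 7.3 × (1.16/1.06) = 7.3 × 1.094340 = 7.9887
pasta: 38.7 × (1.87/1.74) = 38.7 × 1.074713 = 41.5914
cooking oil: 29.0 × (4.22/5.92) = 29.0 × 0.712838 = 20.6723
cheese: 5.4 × (14.44/11.96) = 5.4 × 1.207358 = 6.5197
Index = Σ wᵢ·(p₁ᵢ/p₀ᵢ) = 17.1031 + 7.9887 + 41.5914 + 20.6723 + 6.5197 = 93.8752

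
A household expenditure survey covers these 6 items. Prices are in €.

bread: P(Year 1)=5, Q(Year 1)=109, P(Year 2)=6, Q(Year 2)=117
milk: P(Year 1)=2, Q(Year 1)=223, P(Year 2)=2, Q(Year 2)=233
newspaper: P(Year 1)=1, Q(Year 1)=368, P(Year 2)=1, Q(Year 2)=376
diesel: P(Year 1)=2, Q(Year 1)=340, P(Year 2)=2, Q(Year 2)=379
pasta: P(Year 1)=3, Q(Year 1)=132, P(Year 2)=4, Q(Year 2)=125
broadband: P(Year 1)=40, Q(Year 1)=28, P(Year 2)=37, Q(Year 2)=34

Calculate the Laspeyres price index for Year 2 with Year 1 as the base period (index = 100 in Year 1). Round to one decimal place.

Laspeyres price index uses base-period quantities as weights.
ΣP(Year 2)·Q(Year 1) = 6×109 + 2×223 + 1×368 + 2×340 + 4×132 + 37×28 = 654 + 446 + 368 + 680 + 528 + 1036 = 3712
ΣP(Year 1)·Q(Year 1) = 5×109 + 2×223 + 1×368 + 2×340 + 3×132 + 40×28 = 545 + 446 + 368 + 680 + 396 + 1120 = 3555
Index = 3712 / 3555 × 100 = 104.4163

104.4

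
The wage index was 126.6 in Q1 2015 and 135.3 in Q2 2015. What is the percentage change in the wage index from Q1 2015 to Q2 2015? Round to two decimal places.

Change = (135.3 − 126.6) / 126.6 × 100
       = 8.7 / 126.6 × 100 = 6.8720%

6.87%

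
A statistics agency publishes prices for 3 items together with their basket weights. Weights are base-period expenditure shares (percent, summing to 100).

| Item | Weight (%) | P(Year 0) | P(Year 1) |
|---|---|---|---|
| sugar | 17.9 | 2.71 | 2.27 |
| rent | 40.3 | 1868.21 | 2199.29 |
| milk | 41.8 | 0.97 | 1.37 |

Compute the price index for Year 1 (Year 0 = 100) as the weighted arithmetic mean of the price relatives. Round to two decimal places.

121.47

sugar: 17.9 × (2.27/2.71) = 17.9 × 0.837638 = 14.9937
rent: 40.3 × (2199.29/1868.21) = 40.3 × 1.177218 = 47.4419
milk: 41.8 × (1.37/0.97) = 41.8 × 1.412371 = 59.0371
Index = Σ wᵢ·(p₁ᵢ/p₀ᵢ) = 14.9937 + 47.4419 + 59.0371 = 121.4727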